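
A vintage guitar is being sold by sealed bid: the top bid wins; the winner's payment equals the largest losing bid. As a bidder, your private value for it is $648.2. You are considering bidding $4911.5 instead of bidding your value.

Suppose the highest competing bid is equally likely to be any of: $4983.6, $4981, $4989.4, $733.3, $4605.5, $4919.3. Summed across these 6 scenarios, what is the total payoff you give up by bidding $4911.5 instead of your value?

The deviation costs you only when the competing bid falls strictly between $648.2 and $4911.5; elsewhere both bids give the same outcome.
$4983.6: outcomes coincide → loss $0.
$4981: outcomes coincide → loss $0.
$4989.4: outcomes coincide → loss $0.
$733.3: truthful payoff $0, deviation payoff −$85.1 → loss $85.1.
$4605.5: truthful payoff $0, deviation payoff −$3957.3 → loss $3957.3.
$4919.3: outcomes coincide → loss $0.
Total loss = $85.1 + $3957.3 = $4042.4.
In a second-price auction your bid sets only whether you win, not what you pay, so bidding your true value is weakly dominant.

$4042.4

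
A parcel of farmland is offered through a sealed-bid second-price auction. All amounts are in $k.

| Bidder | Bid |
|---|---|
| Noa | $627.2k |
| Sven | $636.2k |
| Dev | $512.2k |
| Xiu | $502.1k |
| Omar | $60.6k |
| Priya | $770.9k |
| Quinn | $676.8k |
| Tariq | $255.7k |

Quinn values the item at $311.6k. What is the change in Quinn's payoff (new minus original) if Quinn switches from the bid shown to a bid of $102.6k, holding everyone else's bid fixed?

$0k

The highest bid among the other bidders is $770.9k; Quinn's bid doesn't change that.
Original bid $676.8k: Quinn is not highest (top rival bid is $770.9k); payoff $0k.
Alternative bid $102.6k: Quinn is not highest (top rival bid is $770.9k); payoff $0k.
Change in payoff = $0k − ($0k) = $0k.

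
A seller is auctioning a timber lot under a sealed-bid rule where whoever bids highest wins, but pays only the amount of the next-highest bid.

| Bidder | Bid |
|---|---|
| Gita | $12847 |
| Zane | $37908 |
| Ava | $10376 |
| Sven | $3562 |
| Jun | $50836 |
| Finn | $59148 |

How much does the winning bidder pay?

Highest bid: Finn at $59148, so Finn wins.
Second-highest bid: Jun at $50836 — that is the price the winner pays.

$50836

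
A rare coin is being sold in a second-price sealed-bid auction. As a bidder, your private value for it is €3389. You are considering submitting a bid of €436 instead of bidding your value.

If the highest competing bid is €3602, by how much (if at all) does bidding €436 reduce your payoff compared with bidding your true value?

€0

Bidding your value €3389: you lose (since €3389 < €3602). Payoff €0.
Bidding €436: you lose. Payoff €0.
Difference = €0 − €0 = €0; both bids lead to the same outcome because the competing bid is above both your value and your alternative bid.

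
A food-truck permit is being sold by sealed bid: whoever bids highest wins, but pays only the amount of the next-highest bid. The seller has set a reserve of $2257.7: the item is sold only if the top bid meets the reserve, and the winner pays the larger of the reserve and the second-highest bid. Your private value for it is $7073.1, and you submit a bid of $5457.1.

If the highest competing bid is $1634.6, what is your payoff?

Your bid $5457.1 is the highest and exceeds the reserve.
Price = max(second-highest bid, reserve) = max($1634.6, $2257.7) = $2257.7.
Payoff = $7073.1 − $2257.7 = $4815.4.

$4815.4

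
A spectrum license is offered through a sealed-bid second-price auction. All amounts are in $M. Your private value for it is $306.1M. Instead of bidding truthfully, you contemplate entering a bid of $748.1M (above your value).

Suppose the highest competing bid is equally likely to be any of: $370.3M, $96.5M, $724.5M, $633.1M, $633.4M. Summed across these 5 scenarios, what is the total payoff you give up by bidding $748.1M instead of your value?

The deviation costs you only when the competing bid falls strictly between $306.1M and $748.1M; elsewhere both bids give the same outcome.
$370.3M: truthful payoff $0M, deviation payoff −$64.2M → loss $64.2M.
$96.5M: outcomes coincide → loss $0M.
$724.5M: truthful payoff $0M, deviation payoff −$418.4M → loss $418.4M.
$633.1M: truthful payoff $0M, deviation payoff −$327M → loss $327M.
$633.4M: truthful payoff $0M, deviation payoff −$327.3M → loss $327.3M.
Total loss = $64.2M + $418.4M + $327M + $327.3M = $1136.9M.

$1136.9M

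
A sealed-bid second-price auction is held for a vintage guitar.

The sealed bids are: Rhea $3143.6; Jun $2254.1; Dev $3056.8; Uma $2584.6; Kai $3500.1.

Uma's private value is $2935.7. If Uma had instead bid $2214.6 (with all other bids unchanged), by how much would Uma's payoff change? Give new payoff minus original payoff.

$0

The highest bid among the other bidders is $3500.1; Uma's bid doesn't change that.
Original bid $2584.6: Uma is not highest (top rival bid is $3500.1); payoff $0.
Alternative bid $2214.6: Uma is not highest (top rival bid is $3500.1); payoff $0.
Change in payoff = $0 − ($0) = $0.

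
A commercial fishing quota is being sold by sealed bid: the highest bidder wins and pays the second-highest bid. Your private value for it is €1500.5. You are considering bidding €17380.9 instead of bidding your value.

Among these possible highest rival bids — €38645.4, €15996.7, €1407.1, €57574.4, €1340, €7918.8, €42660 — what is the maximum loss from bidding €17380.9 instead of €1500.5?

€38645.4: same outcome either way → loss €0.
€15996.7: truthful gives €0, deviation gives −€14496.2 → loss €14496.2.
€1407.1: same outcome either way → loss €0.
€57574.4: same outcome either way → loss €0.
€1340: same outcome either way → loss €0.
€7918.8: truthful gives €0, deviation gives −€6418.3 → loss €6418.3.
€42660: same outcome either way → loss €0.
Maximum loss: €14496.2.

€14496.2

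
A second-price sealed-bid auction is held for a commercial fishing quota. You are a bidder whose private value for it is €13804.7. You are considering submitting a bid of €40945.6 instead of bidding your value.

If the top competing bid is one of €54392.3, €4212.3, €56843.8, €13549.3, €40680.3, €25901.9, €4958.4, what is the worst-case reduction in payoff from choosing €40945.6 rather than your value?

€54392.3: same outcome either way → loss €0.
€4212.3: same outcome either way → loss €0.
€56843.8: same outcome either way → loss €0.
€13549.3: same outcome either way → loss €0.
€40680.3: truthful gives €0, deviation gives −€26875.6 → loss €26875.6.
€25901.9: truthful gives €0, deviation gives −€12097.2 → loss €12097.2.
€4958.4: same outcome either way → loss €0.
Maximum loss: €26875.6.

€26875.6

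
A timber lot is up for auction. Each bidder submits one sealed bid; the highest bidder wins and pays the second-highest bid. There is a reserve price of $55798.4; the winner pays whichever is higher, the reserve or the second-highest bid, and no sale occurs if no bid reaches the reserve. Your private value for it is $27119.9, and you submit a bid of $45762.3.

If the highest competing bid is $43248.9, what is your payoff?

Your bid $45762.3 is the highest bid but falls below the reserve $55798.4, so the item goes unsold. Payoff $0.

$0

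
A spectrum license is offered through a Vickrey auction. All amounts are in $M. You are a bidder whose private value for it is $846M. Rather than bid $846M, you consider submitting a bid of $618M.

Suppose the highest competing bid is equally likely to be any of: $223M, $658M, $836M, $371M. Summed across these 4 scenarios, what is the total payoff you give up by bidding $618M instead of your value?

$198M

The deviation costs you only when the competing bid falls strictly between $618M and $846M; elsewhere both bids give the same outcome.
$223M: outcomes coincide → loss $0M.
$658M: truthful payoff $188M, deviation payoff $0M → loss $188M.
$836M: truthful payoff $10M, deviation payoff $0M → loss $10M.
$371M: outcomes coincide → loss $0M.
Total loss = $188M + $10M = $198M.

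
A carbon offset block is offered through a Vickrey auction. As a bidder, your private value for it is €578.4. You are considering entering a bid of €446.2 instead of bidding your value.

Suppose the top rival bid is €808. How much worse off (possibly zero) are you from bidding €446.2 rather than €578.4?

€0

Bidding your value €578.4: you lose (since €578.4 < €808). Payoff €0.
Bidding €446.2: you lose. Payoff €0.
Difference = €0 − €0 = €0; both bids lead to the same outcome because the competing bid is above both your value and your alternative bid.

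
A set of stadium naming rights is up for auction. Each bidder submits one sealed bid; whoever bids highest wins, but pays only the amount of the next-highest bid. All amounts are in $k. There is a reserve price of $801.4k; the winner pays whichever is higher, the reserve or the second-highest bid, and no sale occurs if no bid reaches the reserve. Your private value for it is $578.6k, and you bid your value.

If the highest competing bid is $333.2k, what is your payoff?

Your bid $578.6k is the highest bid but falls below the reserve $801.4k, so the item goes unsold. Payoff $0k.

$0k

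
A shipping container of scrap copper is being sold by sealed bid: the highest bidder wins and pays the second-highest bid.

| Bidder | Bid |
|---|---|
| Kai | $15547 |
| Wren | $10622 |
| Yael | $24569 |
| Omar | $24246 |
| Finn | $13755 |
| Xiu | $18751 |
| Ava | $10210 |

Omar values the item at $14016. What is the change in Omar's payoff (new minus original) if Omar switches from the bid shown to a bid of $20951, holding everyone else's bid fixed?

$0

The highest bid among the other bidders is $24569; Omar's bid doesn't change that.
Original bid $24246: Omar is not highest (top rival bid is $24569); payoff $0.
Alternative bid $20951: Omar is not highest (top rival bid is $24569); payoff $0.
Change in payoff = $0 − ($0) = $0.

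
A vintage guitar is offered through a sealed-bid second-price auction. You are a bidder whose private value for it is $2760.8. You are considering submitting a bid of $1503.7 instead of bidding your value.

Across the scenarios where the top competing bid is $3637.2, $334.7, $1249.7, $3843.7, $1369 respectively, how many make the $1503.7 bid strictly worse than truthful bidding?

0

The deviation hurts exactly when the highest competing bid lies strictly between $1503.7 and $2760.8 — underbidding then forfeits a profitable win.
$3637.2: above both → same outcome either way.
$334.7: below both → same outcome either way.
$1249.7: below both → same outcome either way.
$3843.7: above both → same outcome either way.
$1369: below both → same outcome either way.
Count: 0.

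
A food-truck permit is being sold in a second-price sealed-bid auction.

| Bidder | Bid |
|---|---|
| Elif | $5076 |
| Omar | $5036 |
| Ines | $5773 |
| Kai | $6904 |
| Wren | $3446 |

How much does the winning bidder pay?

$5773

Highest bid: Kai at $6904, so Kai wins.
Second-highest bid: Ines at $5773 — that is the price the winner pays.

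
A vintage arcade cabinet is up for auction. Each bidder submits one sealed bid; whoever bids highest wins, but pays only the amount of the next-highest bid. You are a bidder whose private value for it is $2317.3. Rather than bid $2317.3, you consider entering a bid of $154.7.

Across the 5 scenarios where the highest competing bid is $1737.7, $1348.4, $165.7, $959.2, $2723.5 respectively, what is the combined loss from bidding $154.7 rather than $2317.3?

The deviation costs you only when the competing bid falls strictly between $154.7 and $2317.3; elsewhere both bids give the same outcome.
$1737.7: truthful payoff $579.6, deviation payoff $0 → loss $579.6.
$1348.4: truthful payoff $968.9, deviation payoff $0 → loss $968.9.
$165.7: truthful payoff $2151.6, deviation payoff $0 → loss $2151.6.
$959.2: truthful payoff $1358.1, deviation payoff $0 → loss $1358.1.
$2723.5: outcomes coincide → loss $0.
Total loss = $579.6 + $968.9 + $2151.6 + $1358.1 = $5058.2.

$5058.2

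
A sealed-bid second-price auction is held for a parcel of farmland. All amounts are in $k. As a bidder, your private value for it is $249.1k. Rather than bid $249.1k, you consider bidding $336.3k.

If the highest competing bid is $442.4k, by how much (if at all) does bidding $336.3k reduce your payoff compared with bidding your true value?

$0k

Bidding your value $249.1k: you lose (since $249.1k < $442.4k). Payoff $0k.
Bidding $336.3k: you lose. Payoff $0k.
Difference = $0k − $0k = $0k; both bids lead to the same outcome because the competing bid is above both your value and your alternative bid.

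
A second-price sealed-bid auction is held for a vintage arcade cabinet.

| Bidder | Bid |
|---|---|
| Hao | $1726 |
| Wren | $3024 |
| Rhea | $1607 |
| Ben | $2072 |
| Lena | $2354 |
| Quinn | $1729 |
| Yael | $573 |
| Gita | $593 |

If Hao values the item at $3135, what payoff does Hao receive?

$0

Highest bid: Wren at $3024, so Wren wins.
Second-highest bid: Lena at $2354 — that is the price the winner pays.
Hao did not win, so Hao pays nothing and receives nothing: payoff $0.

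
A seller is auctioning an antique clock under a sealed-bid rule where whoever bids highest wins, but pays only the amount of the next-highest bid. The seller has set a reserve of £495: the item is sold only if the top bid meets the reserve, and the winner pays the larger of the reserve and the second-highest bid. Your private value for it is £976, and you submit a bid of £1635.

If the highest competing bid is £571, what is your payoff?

£405

Your bid £1635 is the highest and exceeds the reserve.
Price = max(second-highest bid, reserve) = max(£571, £495) = £571.
Payoff = £976 − £571 = £405.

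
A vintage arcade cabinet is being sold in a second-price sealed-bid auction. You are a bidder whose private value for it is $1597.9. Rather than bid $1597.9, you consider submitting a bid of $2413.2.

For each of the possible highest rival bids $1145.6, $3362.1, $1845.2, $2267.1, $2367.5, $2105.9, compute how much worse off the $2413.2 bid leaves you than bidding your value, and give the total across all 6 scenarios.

The deviation costs you only when the competing bid falls strictly between $1597.9 and $2413.2; elsewhere both bids give the same outcome.
$1145.6: outcomes coincide → loss $0.
$3362.1: outcomes coincide → loss $0.
$1845.2: truthful payoff $0, deviation payoff −$247.3 → loss $247.3.
$2267.1: truthful payoff $0, deviation payoff −$669.2 → loss $669.2.
$2367.5: truthful payoff $0, deviation payoff −$769.6 → loss $769.6.
$2105.9: truthful payoff $0, deviation payoff −$508 → loss $508.
Total loss = $247.3 + $669.2 + $769.6 + $508 = $2194.1.
Because the price is fixed by the runner-up's bid, deviating from your value can only change a good outcome into a bad one — never the reverse.

$2194.1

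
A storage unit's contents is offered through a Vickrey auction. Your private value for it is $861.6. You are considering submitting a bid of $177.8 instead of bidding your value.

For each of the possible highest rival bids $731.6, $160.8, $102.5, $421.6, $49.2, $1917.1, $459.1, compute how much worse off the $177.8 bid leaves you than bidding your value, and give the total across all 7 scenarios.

$972.5

The deviation costs you only when the competing bid falls strictly between $177.8 and $861.6; elsewhere both bids give the same outcome.
$731.6: truthful payoff $130, deviation payoff $0 → loss $130.
$160.8: outcomes coincide → loss $0.
$102.5: outcomes coincide → loss $0.
$421.6: truthful payoff $440, deviation payoff $0 → loss $440.
$49.2: outcomes coincide → loss $0.
$1917.1: outcomes coincide → loss $0.
$459.1: truthful payoff $402.5, deviation payoff $0 → loss $402.5.
Total loss = $130 + $440 + $402.5 = $972.5.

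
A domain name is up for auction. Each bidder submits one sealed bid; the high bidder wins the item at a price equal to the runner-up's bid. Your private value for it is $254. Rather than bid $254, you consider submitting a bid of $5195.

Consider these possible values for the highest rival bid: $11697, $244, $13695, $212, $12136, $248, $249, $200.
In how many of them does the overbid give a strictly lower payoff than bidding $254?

0

The deviation hurts exactly when the highest competing bid lies strictly between $254 and $5195 — overbidding then wins at a price above your value.
$11697: above both → same outcome either way.
$244: below both → same outcome either way.
$13695: above both → same outcome either way.
$212: below both → same outcome either way.
$12136: above both → same outcome either way.
$248: below both → same outcome either way.
$249: below both → same outcome either way.
$200: below both → same outcome either way.
Count: 0.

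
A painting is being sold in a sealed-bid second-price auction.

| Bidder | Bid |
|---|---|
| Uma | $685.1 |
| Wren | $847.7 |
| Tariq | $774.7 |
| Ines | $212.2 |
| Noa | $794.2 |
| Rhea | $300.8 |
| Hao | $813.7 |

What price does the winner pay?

Highest bid: Wren at $847.7, so Wren wins.
Second-highest bid: Hao at $813.7 — that is the price the winner pays.

$813.7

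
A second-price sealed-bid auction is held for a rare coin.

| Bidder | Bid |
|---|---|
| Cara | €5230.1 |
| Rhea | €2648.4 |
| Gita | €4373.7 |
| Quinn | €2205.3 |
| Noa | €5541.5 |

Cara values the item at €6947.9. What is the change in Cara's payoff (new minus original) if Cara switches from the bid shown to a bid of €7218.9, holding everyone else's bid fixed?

€1406.4

The highest bid among the other bidders is €5541.5; Cara's bid doesn't change that.
Original bid €5230.1: Cara is not highest (top rival bid is €5541.5); payoff €0.
Alternative bid €7218.9: Cara is highest, pays the top rival bid €5541.5; payoff €6947.9 − €5541.5 = €1406.4.
Change in payoff = €1406.4 − (€0) = €1406.4.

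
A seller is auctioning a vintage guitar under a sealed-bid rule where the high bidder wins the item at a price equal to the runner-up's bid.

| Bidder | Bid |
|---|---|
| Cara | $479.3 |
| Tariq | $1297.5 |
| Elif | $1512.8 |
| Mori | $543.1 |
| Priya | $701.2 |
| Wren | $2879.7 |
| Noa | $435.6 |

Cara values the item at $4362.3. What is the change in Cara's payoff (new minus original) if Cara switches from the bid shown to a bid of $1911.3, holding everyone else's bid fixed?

$0

The highest bid among the other bidders is $2879.7; Cara's bid doesn't change that.
Original bid $479.3: Cara is not highest (top rival bid is $2879.7); payoff $0.
Alternative bid $1911.3: Cara is not highest (top rival bid is $2879.7); payoff $0.
Change in payoff = $0 − ($0) = $0.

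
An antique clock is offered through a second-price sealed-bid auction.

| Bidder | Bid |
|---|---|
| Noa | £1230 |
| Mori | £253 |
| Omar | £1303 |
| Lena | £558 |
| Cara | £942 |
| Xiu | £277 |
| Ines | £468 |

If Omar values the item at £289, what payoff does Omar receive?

Highest bid: Omar at £1303, so Omar wins.
Second-highest bid: Noa at £1230 — that is the price the winner pays.
Omar's payoff = value − price = £289 − £1230 = −£941.

−£941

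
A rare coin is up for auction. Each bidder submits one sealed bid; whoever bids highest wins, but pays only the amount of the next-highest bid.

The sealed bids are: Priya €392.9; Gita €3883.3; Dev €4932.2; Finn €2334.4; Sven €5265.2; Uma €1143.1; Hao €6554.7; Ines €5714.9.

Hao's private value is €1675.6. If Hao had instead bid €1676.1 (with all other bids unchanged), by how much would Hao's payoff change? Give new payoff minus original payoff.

The highest bid among the other bidders is €5714.9; Hao's bid doesn't change that.
Original bid €6554.7: Hao is highest, pays the top rival bid €5714.9; payoff €1675.6 − €5714.9 = −€4039.3.
Alternative bid €1676.1: Hao is not highest (top rival bid is €5714.9); payoff €0.
Change in payoff = €0 − (−€4039.3) = €4039.3.

€4039.3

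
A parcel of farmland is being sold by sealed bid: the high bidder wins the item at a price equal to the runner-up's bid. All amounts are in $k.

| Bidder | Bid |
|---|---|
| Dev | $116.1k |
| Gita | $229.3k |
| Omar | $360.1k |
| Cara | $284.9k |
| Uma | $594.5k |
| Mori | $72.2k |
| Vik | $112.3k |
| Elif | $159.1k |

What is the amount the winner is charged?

Highest bid: Uma at $594.5k, so Uma wins.
Second-highest bid: Omar at $360.1k — that is the price the winner pays.

$360.1k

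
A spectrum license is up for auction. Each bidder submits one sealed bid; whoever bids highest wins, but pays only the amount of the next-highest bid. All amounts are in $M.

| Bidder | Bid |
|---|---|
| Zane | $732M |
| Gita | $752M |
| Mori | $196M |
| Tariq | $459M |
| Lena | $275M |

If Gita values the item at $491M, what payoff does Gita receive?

Highest bid: Gita at $752M, so Gita wins.
Second-highest bid: Zane at $732M — that is the price the winner pays.
Gita's payoff = value − price = $491M − $732M = −$241M.

−$241M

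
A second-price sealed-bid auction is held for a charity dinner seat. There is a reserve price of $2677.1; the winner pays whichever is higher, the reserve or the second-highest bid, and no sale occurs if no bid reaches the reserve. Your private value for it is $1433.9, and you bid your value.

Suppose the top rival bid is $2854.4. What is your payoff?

Your bid $1433.9 is below the highest competing bid $2854.4, so you lose. Payoff $0.

$0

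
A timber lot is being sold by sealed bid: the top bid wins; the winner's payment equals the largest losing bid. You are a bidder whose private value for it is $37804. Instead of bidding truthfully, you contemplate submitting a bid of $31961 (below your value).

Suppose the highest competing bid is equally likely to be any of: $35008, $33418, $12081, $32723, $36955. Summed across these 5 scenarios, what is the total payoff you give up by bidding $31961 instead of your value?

$13112

The deviation costs you only when the competing bid falls strictly between $31961 and $37804; elsewhere both bids give the same outcome.
$35008: truthful payoff $2796, deviation payoff $0 → loss $2796.
$33418: truthful payoff $4386, deviation payoff $0 → loss $4386.
$12081: outcomes coincide → loss $0.
$32723: truthful payoff $5081, deviation payoff $0 → loss $5081.
$36955: truthful payoff $849, deviation payoff $0 → loss $849.
Total loss = $2796 + $4386 + $5081 + $849 = $13112.
In a second-price auction your bid sets only whether you win, not what you pay, so bidding your true value is weakly dominant.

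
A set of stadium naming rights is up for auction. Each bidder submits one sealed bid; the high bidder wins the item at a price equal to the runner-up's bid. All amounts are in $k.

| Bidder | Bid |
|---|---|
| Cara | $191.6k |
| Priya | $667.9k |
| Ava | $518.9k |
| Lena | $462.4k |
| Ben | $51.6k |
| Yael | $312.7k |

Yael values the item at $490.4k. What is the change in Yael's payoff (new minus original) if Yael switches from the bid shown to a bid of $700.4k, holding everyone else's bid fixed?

The highest bid among the other bidders is $667.9k; Yael's bid doesn't change that.
Original bid $312.7k: Yael is not highest (top rival bid is $667.9k); payoff $0k.
Alternative bid $700.4k: Yael is highest, pays the top rival bid $667.9k; payoff $490.4k − $667.9k = −$177.5k.
Change in payoff = −$177.5k − ($0k) = −$177.5k.

−$177.5k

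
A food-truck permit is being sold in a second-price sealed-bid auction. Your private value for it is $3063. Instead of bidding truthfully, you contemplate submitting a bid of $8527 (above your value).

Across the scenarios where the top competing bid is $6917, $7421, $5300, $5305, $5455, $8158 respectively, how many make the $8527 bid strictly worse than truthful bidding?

The deviation hurts exactly when the highest competing bid lies strictly between $3063 and $8527 — overbidding then wins at a price above your value.
$6917: inside the interval → strictly worse (loss $3854).
$7421: inside the interval → strictly worse (loss $4358).
$5300: inside the interval → strictly worse (loss $2237).
$5305: inside the interval → strictly worse (loss $2242).
$5455: inside the interval → strictly worse (loss $2392).
$8158: inside the interval → strictly worse (loss $5095).
Count: 6.

6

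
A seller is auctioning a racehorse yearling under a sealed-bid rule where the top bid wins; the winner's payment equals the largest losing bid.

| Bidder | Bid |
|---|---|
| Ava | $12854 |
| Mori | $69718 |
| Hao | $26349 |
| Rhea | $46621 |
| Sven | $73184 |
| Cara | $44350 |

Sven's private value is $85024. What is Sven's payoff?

$15306

Highest bid: Sven at $73184, so Sven wins.
Second-highest bid: Mori at $69718 — that is the price the winner pays.
Sven's payoff = value − price = $85024 − $69718 = $15306.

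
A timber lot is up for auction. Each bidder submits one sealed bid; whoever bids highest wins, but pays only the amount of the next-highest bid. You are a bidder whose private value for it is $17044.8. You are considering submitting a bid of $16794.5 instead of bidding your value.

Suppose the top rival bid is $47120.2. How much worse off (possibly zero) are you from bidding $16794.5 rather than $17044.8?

Bidding your value $17044.8: you lose (since $17044.8 < $47120.2). Payoff $0.
Bidding $16794.5: you lose. Payoff $0.
Difference = $0 − $0 = $0; both bids lead to the same outcome because the competing bid is above both your value and your alternative bid.

$0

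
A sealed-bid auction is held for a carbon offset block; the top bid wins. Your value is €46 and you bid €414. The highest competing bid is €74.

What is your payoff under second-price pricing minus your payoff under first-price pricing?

€340

You have the highest bid, so you win under either rule.
Second-price: pay €74 → payoff −€28.
First-price: pay your own bid €414 → payoff −€368.
Difference = −€28 − (−€368) = €340.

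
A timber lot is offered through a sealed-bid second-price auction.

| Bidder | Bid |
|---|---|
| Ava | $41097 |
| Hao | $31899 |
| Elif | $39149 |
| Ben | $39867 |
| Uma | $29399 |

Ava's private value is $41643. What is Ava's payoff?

Highest bid: Ava at $41097, so Ava wins.
Second-highest bid: Ben at $39867 — that is the price the winner pays.
Ava's payoff = value − price = $41643 − $39867 = $1776.

$1776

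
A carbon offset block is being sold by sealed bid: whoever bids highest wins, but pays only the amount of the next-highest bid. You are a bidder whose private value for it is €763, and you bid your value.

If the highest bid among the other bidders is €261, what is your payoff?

Your bid €763 exceeds the highest competing bid €261, so you win.
In a second-price auction the winner pays the second-highest bid, €261.
Payoff = value − price = €763 − €261 = €502.

€502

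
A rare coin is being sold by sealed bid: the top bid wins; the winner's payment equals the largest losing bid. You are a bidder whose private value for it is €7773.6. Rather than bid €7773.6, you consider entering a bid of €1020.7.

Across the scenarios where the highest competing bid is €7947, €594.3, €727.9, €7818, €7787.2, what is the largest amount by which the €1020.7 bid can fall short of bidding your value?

€7947: same outcome either way → loss €0.
€594.3: same outcome either way → loss €0.
€727.9: same outcome either way → loss €0.
€7818: same outcome either way → loss €0.
€7787.2: same outcome either way → loss €0.
Maximum loss: €0.

€0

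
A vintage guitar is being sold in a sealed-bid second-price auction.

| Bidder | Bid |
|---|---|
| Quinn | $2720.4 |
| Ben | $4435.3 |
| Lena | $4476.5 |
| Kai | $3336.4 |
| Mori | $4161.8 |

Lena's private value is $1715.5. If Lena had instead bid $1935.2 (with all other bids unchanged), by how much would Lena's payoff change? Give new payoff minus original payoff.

$2719.8

The highest bid among the other bidders is $4435.3; Lena's bid doesn't change that.
Original bid $4476.5: Lena is highest, pays the top rival bid $4435.3; payoff $1715.5 − $4435.3 = −$2719.8.
Alternative bid $1935.2: Lena is not highest (top rival bid is $4435.3); payoff $0.
Change in payoff = $0 − (−$2719.8) = $2719.8.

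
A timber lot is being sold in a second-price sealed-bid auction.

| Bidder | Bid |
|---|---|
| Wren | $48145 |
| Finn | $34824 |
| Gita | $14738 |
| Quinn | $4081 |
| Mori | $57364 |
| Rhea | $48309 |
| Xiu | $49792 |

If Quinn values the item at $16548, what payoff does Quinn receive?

$0

Highest bid: Mori at $57364, so Mori wins.
Second-highest bid: Xiu at $49792 — that is the price the winner pays.
Quinn did not win, so Quinn pays nothing and receives nothing: payoff $0.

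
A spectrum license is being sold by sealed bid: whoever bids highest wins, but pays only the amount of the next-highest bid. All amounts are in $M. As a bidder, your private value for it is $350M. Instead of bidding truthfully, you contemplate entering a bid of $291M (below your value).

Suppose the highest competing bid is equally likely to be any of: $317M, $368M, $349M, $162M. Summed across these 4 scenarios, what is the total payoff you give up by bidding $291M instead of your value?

The deviation costs you only when the competing bid falls strictly between $291M and $350M; elsewhere both bids give the same outcome.
$317M: truthful payoff $33M, deviation payoff $0M → loss $33M.
$368M: outcomes coincide → loss $0M.
$349M: truthful payoff $1M, deviation payoff $0M → loss $1M.
$162M: outcomes coincide → loss $0M.
Total loss = $33M + $1M = $34M.

$34M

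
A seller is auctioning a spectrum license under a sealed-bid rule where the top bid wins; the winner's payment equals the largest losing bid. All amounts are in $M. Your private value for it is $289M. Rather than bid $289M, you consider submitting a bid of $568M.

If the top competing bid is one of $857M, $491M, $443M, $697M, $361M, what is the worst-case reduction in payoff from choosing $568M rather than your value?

$857M: same outcome either way → loss $0M.
$491M: truthful gives $0M, deviation gives −$202M → loss $202M.
$443M: truthful gives $0M, deviation gives −$154M → loss $154M.
$697M: same outcome either way → loss $0M.
$361M: truthful gives $0M, deviation gives −$72M → loss $72M.
Maximum loss: $202M.

$202M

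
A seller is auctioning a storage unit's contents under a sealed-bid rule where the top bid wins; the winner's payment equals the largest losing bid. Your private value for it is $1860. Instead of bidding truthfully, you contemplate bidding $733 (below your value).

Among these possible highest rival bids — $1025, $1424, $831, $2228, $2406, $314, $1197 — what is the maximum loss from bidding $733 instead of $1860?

$1029

$1025: truthful gives $835, deviation gives $0 → loss $835.
$1424: truthful gives $436, deviation gives $0 → loss $436.
$831: truthful gives $1029, deviation gives $0 → loss $1029.
$2228: same outcome either way → loss $0.
$2406: same outcome either way → loss $0.
$314: same outcome either way → loss $0.
$1197: truthful gives $663, deviation gives $0 → loss $663.
Maximum loss: $1029.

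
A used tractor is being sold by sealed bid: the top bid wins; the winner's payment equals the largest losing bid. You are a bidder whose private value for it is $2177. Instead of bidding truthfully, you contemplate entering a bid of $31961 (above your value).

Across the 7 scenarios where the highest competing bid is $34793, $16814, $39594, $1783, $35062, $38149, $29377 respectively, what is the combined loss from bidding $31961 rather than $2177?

The deviation costs you only when the competing bid falls strictly between $2177 and $31961; elsewhere both bids give the same outcome.
$34793: outcomes coincide → loss $0.
$16814: truthful payoff $0, deviation payoff −$14637 → loss $14637.
$39594: outcomes coincide → loss $0.
$1783: outcomes coincide → loss $0.
$35062: outcomes coincide → loss $0.
$38149: outcomes coincide → loss $0.
$29377: truthful payoff $0, deviation payoff −$27200 → loss $27200.
Total loss = $14637 + $27200 = $41837.
Truthful bidding weakly dominates here: raising your bid can only win items priced above your value, and lowering it can only forfeit items priced below.

$41837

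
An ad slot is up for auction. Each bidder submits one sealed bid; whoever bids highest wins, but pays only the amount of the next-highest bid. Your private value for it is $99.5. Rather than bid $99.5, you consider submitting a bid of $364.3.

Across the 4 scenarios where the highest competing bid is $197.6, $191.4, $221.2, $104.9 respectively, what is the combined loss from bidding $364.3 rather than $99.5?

The deviation costs you only when the competing bid falls strictly between $99.5 and $364.3; elsewhere both bids give the same outcome.
$197.6: truthful payoff $0, deviation payoff −$98.1 → loss $98.1.
$191.4: truthful payoff $0, deviation payoff −$91.9 → loss $91.9.
$221.2: truthful payoff $0, deviation payoff −$121.7 → loss $121.7.
$104.9: truthful payoff $0, deviation payoff −$5.4 → loss $5.4.
Total loss = $98.1 + $91.9 + $121.7 + $5.4 = $317.1.

$317.1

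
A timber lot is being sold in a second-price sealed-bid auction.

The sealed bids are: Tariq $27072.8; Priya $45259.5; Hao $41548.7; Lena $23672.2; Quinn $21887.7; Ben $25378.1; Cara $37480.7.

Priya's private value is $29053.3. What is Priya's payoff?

Highest bid: Priya at $45259.5, so Priya wins.
Second-highest bid: Hao at $41548.7 — that is the price the winner pays.
Priya's payoff = value − price = $29053.3 − $41548.7 = −$12495.4.

−$12495.4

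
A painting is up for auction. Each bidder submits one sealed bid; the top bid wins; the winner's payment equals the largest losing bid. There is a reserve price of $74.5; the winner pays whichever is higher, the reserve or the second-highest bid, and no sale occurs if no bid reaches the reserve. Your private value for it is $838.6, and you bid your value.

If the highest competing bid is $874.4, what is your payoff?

$0

Your bid $838.6 is below the highest competing bid $874.4, so you lose. Payoff $0.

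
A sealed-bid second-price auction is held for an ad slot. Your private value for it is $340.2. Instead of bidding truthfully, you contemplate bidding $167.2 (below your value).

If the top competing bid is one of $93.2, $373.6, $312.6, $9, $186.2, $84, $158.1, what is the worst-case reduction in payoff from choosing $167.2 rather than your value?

$93.2: same outcome either way → loss $0.
$373.6: same outcome either way → loss $0.
$312.6: truthful gives $27.6, deviation gives $0 → loss $27.6.
$9: same outcome either way → loss $0.
$186.2: truthful gives $154, deviation gives $0 → loss $154.
$84: same outcome either way → loss $0.
$158.1: same outcome either way → loss $0.
Maximum loss: $154.

$154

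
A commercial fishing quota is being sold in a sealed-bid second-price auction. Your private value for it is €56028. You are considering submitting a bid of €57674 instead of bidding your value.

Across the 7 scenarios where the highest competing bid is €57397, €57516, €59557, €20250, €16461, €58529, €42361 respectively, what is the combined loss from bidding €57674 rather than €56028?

€2857

The deviation costs you only when the competing bid falls strictly between €56028 and €57674; elsewhere both bids give the same outcome.
€57397: truthful payoff €0, deviation payoff −€1369 → loss €1369.
€57516: truthful payoff €0, deviation payoff −€1488 → loss €1488.
€59557: outcomes coincide → loss €0.
€20250: outcomes coincide → loss €0.
€16461: outcomes coincide → loss €0.
€58529: outcomes coincide → loss €0.
€42361: outcomes coincide → loss €0.
Total loss = €1369 + €1488 = €2857.
Because the price is fixed by the runner-up's bid, deviating from your value can only change a good outcome into a bad one — never the reverse.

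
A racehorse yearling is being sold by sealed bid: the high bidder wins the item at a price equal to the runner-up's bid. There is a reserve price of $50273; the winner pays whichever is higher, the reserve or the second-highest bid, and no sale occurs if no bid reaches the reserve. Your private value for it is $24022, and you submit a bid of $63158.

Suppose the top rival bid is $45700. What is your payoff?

Your bid $63158 is the highest and exceeds the reserve.
Price = max(second-highest bid, reserve) = max($45700, $50273) = $50273.
Payoff = $24022 − $50273 = −$26251.

−$26251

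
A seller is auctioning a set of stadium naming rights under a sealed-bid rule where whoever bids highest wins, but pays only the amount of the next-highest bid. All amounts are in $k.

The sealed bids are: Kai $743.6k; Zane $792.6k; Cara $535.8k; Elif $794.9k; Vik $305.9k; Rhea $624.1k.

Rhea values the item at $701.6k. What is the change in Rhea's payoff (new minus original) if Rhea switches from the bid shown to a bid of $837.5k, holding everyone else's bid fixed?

−$93.3k

The highest bid among the other bidders is $794.9k; Rhea's bid doesn't change that.
Original bid $624.1k: Rhea is not highest (top rival bid is $794.9k); payoff $0k.
Alternative bid $837.5k: Rhea is highest, pays the top rival bid $794.9k; payoff $701.6k − $794.9k = −$93.3k.
Change in payoff = −$93.3k − ($0k) = −$93.3k.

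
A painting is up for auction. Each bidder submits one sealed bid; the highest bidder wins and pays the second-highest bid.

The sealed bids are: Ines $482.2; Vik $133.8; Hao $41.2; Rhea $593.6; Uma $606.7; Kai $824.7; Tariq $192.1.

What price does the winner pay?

$606.7

Highest bid: Kai at $824.7, so Kai wins.
Second-highest bid: Uma at $606.7 — that is the price the winner pays.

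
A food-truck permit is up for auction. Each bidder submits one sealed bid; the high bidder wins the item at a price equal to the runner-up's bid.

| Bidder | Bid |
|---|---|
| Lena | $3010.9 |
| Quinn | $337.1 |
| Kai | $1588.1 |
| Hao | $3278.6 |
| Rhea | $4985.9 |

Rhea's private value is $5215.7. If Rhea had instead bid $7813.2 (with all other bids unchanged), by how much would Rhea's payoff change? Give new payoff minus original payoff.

$0

The highest bid among the other bidders is $3278.6; Rhea's bid doesn't change that.
Original bid $4985.9: Rhea is highest, pays the top rival bid $3278.6; payoff $5215.7 − $3278.6 = $1937.1.
Alternative bid $7813.2: Rhea is highest, pays the top rival bid $3278.6; payoff $5215.7 − $3278.6 = $1937.1.
Change in payoff = $1937.1 − ($1937.1) = $0.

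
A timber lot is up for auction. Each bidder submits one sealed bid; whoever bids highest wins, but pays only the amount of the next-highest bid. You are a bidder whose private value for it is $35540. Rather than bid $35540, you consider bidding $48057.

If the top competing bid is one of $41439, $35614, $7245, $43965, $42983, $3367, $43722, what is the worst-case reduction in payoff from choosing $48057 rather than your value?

$41439: truthful gives $0, deviation gives −$5899 → loss $5899.
$35614: truthful gives $0, deviation gives −$74 → loss $74.
$7245: same outcome either way → loss $0.
$43965: truthful gives $0, deviation gives −$8425 → loss $8425.
$42983: truthful gives $0, deviation gives −$7443 → loss $7443.
$3367: same outcome either way → loss $0.
$43722: truthful gives $0, deviation gives −$8182 → loss $8182.
Maximum loss: $8425.

$8425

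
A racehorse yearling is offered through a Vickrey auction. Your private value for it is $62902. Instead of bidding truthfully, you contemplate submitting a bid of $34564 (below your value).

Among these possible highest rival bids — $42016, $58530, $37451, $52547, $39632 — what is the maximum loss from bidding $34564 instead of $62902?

$25451

$42016: truthful gives $20886, deviation gives $0 → loss $20886.
$58530: truthful gives $4372, deviation gives $0 → loss $4372.
$37451: truthful gives $25451, deviation gives $0 → loss $25451.
$52547: truthful gives $10355, deviation gives $0 → loss $10355.
$39632: truthful gives $23270, deviation gives $0 → loss $23270.
Maximum loss: $25451.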